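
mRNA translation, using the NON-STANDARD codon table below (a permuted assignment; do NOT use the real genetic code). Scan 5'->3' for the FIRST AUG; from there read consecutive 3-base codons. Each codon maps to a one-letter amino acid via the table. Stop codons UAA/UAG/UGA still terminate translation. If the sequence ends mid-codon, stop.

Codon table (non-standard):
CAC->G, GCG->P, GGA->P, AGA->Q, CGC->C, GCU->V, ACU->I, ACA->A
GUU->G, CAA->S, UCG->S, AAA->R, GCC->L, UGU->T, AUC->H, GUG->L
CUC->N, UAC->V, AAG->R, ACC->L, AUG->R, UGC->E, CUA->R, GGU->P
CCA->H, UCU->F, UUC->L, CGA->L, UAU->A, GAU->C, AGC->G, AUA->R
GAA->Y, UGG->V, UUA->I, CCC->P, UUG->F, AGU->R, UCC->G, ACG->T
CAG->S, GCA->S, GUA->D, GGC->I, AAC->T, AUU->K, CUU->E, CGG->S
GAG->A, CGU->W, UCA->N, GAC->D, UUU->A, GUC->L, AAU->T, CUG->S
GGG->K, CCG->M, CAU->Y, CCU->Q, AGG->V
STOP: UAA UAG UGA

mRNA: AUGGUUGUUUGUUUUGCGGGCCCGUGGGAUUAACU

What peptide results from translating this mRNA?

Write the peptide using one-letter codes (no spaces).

start AUG at pos 0
pos 0: AUG -> R; peptide=R
pos 3: GUU -> G; peptide=RG
pos 6: GUU -> G; peptide=RGG
pos 9: UGU -> T; peptide=RGGT
pos 12: UUU -> A; peptide=RGGTA
pos 15: GCG -> P; peptide=RGGTAP
pos 18: GGC -> I; peptide=RGGTAPI
pos 21: CCG -> M; peptide=RGGTAPIM
pos 24: UGG -> V; peptide=RGGTAPIMV
pos 27: GAU -> C; peptide=RGGTAPIMVC
pos 30: UAA -> STOP

Answer: RGGTAPIMVC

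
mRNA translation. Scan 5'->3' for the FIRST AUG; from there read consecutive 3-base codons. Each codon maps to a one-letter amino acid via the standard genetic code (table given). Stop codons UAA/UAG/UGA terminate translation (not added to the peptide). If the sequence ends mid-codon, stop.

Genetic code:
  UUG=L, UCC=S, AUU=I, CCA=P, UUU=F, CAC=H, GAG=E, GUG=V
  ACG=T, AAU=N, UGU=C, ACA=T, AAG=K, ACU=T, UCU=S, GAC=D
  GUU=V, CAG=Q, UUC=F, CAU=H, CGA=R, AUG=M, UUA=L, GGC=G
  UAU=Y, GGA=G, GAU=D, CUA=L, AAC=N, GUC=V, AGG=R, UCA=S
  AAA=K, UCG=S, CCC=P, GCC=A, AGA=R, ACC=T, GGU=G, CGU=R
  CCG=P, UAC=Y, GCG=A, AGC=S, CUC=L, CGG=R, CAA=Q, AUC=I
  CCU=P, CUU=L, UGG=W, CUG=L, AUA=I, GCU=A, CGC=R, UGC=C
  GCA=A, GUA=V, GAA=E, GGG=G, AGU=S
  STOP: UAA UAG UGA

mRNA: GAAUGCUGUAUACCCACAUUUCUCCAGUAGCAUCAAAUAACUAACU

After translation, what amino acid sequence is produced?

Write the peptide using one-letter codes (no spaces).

Answer: MLYTHISPVASNN

Derivation:
start AUG at pos 2
pos 2: AUG -> M; peptide=M
pos 5: CUG -> L; peptide=ML
pos 8: UAU -> Y; peptide=MLY
pos 11: ACC -> T; peptide=MLYT
pos 14: CAC -> H; peptide=MLYTH
pos 17: AUU -> I; peptide=MLYTHI
pos 20: UCU -> S; peptide=MLYTHIS
pos 23: CCA -> P; peptide=MLYTHISP
pos 26: GUA -> V; peptide=MLYTHISPV
pos 29: GCA -> A; peptide=MLYTHISPVA
pos 32: UCA -> S; peptide=MLYTHISPVAS
pos 35: AAU -> N; peptide=MLYTHISPVASN
pos 38: AAC -> N; peptide=MLYTHISPVASNN
pos 41: UAA -> STOP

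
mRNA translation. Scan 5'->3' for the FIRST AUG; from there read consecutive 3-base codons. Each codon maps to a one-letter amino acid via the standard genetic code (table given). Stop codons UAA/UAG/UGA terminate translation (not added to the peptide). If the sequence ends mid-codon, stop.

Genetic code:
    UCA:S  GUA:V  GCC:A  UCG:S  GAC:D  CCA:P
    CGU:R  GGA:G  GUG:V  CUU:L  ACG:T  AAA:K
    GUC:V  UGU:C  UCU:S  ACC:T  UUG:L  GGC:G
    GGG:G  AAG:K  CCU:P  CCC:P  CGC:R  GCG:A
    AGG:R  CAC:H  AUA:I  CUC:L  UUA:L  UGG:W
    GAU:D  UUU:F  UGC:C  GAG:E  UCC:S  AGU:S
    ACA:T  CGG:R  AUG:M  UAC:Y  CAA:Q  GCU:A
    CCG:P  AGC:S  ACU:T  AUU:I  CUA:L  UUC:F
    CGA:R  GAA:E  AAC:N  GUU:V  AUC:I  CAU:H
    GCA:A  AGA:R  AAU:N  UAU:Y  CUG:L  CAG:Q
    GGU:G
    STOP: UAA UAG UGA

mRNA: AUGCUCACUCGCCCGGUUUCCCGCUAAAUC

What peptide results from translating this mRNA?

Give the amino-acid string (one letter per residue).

start AUG at pos 0
pos 0: AUG -> M; peptide=M
pos 3: CUC -> L; peptide=ML
pos 6: ACU -> T; peptide=MLT
pos 9: CGC -> R; peptide=MLTR
pos 12: CCG -> P; peptide=MLTRP
pos 15: GUU -> V; peptide=MLTRPV
pos 18: UCC -> S; peptide=MLTRPVS
pos 21: CGC -> R; peptide=MLTRPVSR
pos 24: UAA -> STOP

Answer: MLTRPVSR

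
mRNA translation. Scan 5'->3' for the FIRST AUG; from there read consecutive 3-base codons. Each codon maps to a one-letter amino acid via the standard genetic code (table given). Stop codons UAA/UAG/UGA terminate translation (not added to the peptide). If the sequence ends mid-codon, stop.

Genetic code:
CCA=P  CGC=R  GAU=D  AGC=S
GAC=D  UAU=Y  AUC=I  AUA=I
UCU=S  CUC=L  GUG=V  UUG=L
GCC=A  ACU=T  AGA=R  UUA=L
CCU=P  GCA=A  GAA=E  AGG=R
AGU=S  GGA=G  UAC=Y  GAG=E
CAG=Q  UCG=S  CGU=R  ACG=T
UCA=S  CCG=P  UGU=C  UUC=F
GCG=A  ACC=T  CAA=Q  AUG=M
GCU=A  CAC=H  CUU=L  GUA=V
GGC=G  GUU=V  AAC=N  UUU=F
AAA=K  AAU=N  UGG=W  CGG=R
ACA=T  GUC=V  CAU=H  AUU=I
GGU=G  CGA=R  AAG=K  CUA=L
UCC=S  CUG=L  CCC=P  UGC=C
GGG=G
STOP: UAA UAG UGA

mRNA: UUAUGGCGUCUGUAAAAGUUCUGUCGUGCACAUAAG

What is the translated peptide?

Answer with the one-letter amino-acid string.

start AUG at pos 2
pos 2: AUG -> M; peptide=M
pos 5: GCG -> A; peptide=MA
pos 8: UCU -> S; peptide=MAS
pos 11: GUA -> V; peptide=MASV
pos 14: AAA -> K; peptide=MASVK
pos 17: GUU -> V; peptide=MASVKV
pos 20: CUG -> L; peptide=MASVKVL
pos 23: UCG -> S; peptide=MASVKVLS
pos 26: UGC -> C; peptide=MASVKVLSC
pos 29: ACA -> T; peptide=MASVKVLSCT
pos 32: UAA -> STOP

Answer: MASVKVLSCT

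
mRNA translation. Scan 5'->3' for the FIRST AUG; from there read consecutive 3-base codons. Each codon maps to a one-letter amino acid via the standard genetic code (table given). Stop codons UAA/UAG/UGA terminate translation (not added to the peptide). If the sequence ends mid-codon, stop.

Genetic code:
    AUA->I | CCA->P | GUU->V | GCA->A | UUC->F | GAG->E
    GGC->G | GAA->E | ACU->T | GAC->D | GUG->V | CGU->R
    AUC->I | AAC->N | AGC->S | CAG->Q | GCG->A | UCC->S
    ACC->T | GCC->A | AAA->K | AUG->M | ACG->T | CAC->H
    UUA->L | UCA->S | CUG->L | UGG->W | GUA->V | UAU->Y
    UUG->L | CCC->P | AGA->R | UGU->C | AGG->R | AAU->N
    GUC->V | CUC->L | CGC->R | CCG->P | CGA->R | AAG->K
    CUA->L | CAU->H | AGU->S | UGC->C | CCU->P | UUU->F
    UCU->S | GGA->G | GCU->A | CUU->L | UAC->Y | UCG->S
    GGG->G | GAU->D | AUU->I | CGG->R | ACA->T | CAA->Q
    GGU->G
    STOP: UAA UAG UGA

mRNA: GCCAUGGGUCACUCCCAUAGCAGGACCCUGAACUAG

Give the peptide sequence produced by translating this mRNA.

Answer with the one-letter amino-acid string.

start AUG at pos 3
pos 3: AUG -> M; peptide=M
pos 6: GGU -> G; peptide=MG
pos 9: CAC -> H; peptide=MGH
pos 12: UCC -> S; peptide=MGHS
pos 15: CAU -> H; peptide=MGHSH
pos 18: AGC -> S; peptide=MGHSHS
pos 21: AGG -> R; peptide=MGHSHSR
pos 24: ACC -> T; peptide=MGHSHSRT
pos 27: CUG -> L; peptide=MGHSHSRTL
pos 30: AAC -> N; peptide=MGHSHSRTLN
pos 33: UAG -> STOP

Answer: MGHSHSRTLN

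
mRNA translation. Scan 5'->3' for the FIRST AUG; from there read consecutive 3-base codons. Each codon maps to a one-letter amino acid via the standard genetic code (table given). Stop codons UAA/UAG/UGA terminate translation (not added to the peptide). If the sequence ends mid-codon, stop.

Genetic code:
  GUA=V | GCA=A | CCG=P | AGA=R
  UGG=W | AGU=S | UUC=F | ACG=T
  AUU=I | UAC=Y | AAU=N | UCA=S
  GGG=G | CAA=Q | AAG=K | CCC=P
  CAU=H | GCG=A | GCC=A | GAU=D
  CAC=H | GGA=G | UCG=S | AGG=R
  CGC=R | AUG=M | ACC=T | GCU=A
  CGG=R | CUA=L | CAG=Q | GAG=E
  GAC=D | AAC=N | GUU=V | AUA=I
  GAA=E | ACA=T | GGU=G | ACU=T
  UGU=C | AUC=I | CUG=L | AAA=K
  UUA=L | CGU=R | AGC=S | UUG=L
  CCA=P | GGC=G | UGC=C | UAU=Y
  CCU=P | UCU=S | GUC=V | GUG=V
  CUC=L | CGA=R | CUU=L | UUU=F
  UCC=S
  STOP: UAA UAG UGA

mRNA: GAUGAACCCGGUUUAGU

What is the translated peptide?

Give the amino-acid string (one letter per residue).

Answer: MNPV

Derivation:
start AUG at pos 1
pos 1: AUG -> M; peptide=M
pos 4: AAC -> N; peptide=MN
pos 7: CCG -> P; peptide=MNP
pos 10: GUU -> V; peptide=MNPV
pos 13: UAG -> STOP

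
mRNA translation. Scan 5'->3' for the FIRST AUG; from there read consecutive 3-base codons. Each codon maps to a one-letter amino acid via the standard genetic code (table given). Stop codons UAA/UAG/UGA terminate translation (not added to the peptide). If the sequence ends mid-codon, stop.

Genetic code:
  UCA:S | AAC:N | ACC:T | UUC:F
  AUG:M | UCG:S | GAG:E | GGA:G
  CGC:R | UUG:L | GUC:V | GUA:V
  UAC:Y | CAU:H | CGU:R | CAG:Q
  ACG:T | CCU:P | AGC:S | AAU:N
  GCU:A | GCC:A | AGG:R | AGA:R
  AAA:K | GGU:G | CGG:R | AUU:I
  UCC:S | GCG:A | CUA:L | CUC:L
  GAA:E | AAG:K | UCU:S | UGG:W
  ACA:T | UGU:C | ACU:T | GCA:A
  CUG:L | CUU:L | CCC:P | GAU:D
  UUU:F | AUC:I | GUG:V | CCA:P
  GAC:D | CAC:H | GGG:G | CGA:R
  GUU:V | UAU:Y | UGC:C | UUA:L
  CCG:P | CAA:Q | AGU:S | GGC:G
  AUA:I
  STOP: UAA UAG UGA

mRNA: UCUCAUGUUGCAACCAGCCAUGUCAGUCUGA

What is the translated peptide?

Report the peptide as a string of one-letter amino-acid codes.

start AUG at pos 4
pos 4: AUG -> M; peptide=M
pos 7: UUG -> L; peptide=ML
pos 10: CAA -> Q; peptide=MLQ
pos 13: CCA -> P; peptide=MLQP
pos 16: GCC -> A; peptide=MLQPA
pos 19: AUG -> M; peptide=MLQPAM
pos 22: UCA -> S; peptide=MLQPAMS
pos 25: GUC -> V; peptide=MLQPAMSV
pos 28: UGA -> STOP

Answer: MLQPAMSV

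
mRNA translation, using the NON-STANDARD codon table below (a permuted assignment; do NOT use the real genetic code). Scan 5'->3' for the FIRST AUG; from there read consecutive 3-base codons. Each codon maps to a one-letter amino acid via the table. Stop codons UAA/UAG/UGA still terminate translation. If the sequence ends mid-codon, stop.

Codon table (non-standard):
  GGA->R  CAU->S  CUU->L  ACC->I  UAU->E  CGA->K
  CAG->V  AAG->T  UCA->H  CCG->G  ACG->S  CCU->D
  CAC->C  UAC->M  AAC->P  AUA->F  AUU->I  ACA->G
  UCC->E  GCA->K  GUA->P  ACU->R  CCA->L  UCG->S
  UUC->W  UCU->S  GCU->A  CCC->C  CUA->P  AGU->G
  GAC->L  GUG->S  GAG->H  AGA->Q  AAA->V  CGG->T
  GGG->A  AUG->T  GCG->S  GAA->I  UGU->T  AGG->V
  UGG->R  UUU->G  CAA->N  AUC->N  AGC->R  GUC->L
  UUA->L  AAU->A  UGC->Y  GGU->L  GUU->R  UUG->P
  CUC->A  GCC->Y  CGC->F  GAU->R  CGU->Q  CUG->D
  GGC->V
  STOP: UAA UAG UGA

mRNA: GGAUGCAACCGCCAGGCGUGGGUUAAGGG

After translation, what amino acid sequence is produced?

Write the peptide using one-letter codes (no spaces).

Answer: TNGLVSL

Derivation:
start AUG at pos 2
pos 2: AUG -> T; peptide=T
pos 5: CAA -> N; peptide=TN
pos 8: CCG -> G; peptide=TNG
pos 11: CCA -> L; peptide=TNGL
pos 14: GGC -> V; peptide=TNGLV
pos 17: GUG -> S; peptide=TNGLVS
pos 20: GGU -> L; peptide=TNGLVSL
pos 23: UAA -> STOP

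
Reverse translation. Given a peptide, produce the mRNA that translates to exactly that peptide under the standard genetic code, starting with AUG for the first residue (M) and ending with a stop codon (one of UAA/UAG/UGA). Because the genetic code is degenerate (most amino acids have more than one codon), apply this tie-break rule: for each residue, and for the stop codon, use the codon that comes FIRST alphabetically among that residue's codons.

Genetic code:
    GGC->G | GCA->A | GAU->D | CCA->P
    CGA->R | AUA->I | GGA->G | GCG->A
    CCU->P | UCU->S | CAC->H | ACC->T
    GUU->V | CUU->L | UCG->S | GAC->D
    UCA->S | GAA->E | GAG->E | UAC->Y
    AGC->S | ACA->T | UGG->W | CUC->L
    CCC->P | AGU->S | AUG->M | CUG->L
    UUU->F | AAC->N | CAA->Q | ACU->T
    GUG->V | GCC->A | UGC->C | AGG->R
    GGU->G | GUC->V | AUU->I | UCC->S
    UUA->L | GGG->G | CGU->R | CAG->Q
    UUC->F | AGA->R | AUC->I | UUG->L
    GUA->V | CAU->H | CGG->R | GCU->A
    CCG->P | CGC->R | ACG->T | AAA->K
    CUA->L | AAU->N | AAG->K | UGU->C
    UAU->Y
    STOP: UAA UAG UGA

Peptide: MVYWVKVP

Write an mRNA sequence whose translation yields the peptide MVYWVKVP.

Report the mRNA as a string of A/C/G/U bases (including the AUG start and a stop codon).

Answer: mRNA: AUGGUAUACUGGGUAAAAGUACCAUAA

Derivation:
residue 1: M -> AUG (start codon)
residue 2: V codons sorted = GUA,GUC,GUG,GUU -> pick first = GUA
residue 3: Y codons sorted = UAC,UAU -> pick first = UAC
residue 4: W -> UGG (only codon)
residue 5: V codons sorted = GUA,GUC,GUG,GUU -> pick first = GUA
residue 6: K codons sorted = AAA,AAG -> pick first = AAA
residue 7: V codons sorted = GUA,GUC,GUG,GUU -> pick first = GUA
residue 8: P codons sorted = CCA,CCC,CCG,CCU -> pick first = CCA
terminator: stop codons sorted = UAA,UAG,UGA -> pick first = UAA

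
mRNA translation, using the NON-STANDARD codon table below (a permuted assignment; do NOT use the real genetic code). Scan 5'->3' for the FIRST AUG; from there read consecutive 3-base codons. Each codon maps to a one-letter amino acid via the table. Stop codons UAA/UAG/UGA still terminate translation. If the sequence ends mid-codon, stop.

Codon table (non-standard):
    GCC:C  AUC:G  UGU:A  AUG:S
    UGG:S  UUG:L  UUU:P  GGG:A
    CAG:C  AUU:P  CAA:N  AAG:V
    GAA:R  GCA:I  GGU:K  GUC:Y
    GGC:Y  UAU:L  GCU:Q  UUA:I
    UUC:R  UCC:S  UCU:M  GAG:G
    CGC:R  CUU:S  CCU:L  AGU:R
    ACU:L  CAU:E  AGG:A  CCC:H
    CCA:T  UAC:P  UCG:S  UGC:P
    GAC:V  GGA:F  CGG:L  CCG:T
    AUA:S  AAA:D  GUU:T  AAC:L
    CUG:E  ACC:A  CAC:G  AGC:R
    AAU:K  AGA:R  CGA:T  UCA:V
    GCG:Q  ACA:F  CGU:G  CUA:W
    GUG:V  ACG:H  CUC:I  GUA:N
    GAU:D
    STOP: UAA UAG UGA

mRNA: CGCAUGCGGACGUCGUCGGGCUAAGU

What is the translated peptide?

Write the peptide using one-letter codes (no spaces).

start AUG at pos 3
pos 3: AUG -> S; peptide=S
pos 6: CGG -> L; peptide=SL
pos 9: ACG -> H; peptide=SLH
pos 12: UCG -> S; peptide=SLHS
pos 15: UCG -> S; peptide=SLHSS
pos 18: GGC -> Y; peptide=SLHSSY
pos 21: UAA -> STOP

Answer: SLHSSY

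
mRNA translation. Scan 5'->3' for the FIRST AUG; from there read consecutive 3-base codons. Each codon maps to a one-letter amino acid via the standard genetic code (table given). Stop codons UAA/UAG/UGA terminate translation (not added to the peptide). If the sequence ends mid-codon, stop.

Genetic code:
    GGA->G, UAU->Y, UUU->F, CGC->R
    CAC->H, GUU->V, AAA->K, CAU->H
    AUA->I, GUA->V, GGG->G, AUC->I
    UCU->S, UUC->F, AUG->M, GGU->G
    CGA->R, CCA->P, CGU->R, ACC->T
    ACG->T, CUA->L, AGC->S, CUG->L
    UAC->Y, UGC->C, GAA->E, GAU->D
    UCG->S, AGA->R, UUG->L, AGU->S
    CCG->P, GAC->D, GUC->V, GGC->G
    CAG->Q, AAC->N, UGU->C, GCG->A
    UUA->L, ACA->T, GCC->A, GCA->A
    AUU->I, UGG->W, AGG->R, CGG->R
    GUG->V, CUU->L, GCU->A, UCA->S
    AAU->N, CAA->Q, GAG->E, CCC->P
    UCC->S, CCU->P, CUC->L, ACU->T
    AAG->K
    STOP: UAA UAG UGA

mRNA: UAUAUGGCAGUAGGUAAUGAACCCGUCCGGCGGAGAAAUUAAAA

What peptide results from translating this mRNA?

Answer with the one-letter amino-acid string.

Answer: MAVGNEPVRRRN

Derivation:
start AUG at pos 3
pos 3: AUG -> M; peptide=M
pos 6: GCA -> A; peptide=MA
pos 9: GUA -> V; peptide=MAV
pos 12: GGU -> G; peptide=MAVG
pos 15: AAU -> N; peptide=MAVGN
pos 18: GAA -> E; peptide=MAVGNE
pos 21: CCC -> P; peptide=MAVGNEP
pos 24: GUC -> V; peptide=MAVGNEPV
pos 27: CGG -> R; peptide=MAVGNEPVR
pos 30: CGG -> R; peptide=MAVGNEPVRR
pos 33: AGA -> R; peptide=MAVGNEPVRRR
pos 36: AAU -> N; peptide=MAVGNEPVRRRN
pos 39: UAA -> STOP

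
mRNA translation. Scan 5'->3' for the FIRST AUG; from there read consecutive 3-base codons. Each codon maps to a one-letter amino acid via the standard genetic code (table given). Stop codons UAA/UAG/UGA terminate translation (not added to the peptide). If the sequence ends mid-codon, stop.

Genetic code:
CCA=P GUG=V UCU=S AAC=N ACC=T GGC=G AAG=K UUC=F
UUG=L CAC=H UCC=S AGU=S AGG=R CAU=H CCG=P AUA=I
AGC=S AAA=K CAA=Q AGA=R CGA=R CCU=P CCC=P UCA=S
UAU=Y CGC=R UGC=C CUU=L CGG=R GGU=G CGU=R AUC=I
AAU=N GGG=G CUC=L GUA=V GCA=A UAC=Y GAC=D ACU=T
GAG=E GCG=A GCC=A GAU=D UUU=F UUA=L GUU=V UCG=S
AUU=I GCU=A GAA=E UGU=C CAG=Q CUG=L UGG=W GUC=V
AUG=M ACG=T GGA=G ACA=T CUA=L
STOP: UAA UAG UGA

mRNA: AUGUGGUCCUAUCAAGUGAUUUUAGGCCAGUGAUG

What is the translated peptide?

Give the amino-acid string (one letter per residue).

Answer: MWSYQVILGQ

Derivation:
start AUG at pos 0
pos 0: AUG -> M; peptide=M
pos 3: UGG -> W; peptide=MW
pos 6: UCC -> S; peptide=MWS
pos 9: UAU -> Y; peptide=MWSY
pos 12: CAA -> Q; peptide=MWSYQ
pos 15: GUG -> V; peptide=MWSYQV
pos 18: AUU -> I; peptide=MWSYQVI
pos 21: UUA -> L; peptide=MWSYQVIL
pos 24: GGC -> G; peptide=MWSYQVILG
pos 27: CAG -> Q; peptide=MWSYQVILGQ
pos 30: UGA -> STOP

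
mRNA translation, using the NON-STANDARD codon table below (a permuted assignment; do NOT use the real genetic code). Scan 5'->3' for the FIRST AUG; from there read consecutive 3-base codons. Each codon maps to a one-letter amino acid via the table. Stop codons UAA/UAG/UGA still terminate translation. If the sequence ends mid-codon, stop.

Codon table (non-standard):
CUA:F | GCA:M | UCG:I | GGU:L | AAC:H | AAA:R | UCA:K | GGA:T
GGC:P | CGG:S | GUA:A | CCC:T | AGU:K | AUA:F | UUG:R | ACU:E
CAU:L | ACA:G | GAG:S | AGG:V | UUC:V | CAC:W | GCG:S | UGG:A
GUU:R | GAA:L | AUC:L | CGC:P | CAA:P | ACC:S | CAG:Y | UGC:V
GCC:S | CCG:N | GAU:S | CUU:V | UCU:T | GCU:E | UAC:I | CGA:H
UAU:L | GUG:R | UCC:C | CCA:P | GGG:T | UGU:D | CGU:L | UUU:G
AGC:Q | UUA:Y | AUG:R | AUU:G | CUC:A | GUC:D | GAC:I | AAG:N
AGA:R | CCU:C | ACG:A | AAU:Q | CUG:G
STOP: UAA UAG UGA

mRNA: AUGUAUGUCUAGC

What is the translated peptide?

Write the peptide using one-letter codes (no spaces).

Answer: RLD

Derivation:
start AUG at pos 0
pos 0: AUG -> R; peptide=R
pos 3: UAU -> L; peptide=RL
pos 6: GUC -> D; peptide=RLD
pos 9: UAG -> STOP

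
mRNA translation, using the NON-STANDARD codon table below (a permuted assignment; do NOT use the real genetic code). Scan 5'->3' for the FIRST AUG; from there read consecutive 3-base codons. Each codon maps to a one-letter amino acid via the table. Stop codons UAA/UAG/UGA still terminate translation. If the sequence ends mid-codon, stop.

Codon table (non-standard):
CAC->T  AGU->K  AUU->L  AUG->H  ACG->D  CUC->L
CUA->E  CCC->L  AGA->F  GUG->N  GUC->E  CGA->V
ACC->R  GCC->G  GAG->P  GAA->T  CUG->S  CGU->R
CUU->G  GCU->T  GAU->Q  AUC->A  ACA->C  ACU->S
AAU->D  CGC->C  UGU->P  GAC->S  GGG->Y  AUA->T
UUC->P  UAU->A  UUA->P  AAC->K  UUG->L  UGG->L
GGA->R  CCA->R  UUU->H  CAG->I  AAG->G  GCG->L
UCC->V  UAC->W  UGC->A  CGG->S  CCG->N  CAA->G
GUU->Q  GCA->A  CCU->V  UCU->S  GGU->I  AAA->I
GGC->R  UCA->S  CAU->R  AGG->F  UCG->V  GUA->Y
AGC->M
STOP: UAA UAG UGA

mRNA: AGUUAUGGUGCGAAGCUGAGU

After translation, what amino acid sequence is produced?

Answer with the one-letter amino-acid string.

Answer: HNVM

Derivation:
start AUG at pos 4
pos 4: AUG -> H; peptide=H
pos 7: GUG -> N; peptide=HN
pos 10: CGA -> V; peptide=HNV
pos 13: AGC -> M; peptide=HNVM
pos 16: UGA -> STOP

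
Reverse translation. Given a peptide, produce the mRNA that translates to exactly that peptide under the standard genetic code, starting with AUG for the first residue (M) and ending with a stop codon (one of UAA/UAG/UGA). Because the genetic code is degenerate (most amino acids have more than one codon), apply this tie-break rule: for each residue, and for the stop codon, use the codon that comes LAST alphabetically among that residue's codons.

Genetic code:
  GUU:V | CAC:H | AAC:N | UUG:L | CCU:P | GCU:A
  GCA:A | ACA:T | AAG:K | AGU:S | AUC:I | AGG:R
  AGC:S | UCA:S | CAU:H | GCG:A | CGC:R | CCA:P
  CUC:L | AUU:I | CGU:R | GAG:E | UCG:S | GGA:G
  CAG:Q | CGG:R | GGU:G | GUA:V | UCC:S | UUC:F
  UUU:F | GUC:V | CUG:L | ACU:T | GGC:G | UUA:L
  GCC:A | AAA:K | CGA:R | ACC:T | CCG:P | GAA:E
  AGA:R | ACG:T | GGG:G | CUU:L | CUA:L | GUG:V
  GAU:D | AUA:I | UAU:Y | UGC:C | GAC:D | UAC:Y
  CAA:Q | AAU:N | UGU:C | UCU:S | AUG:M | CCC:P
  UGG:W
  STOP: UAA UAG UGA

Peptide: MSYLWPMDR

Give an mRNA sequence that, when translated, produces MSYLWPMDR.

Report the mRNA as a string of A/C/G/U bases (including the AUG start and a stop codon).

residue 1: M -> AUG (start codon)
residue 2: S codons sorted = AGC,AGU,UCA,UCC,UCG,UCU -> pick last = UCU
residue 3: Y codons sorted = UAC,UAU -> pick last = UAU
residue 4: L codons sorted = CUA,CUC,CUG,CUU,UUA,UUG -> pick last = UUG
residue 5: W -> UGG (only codon)
residue 6: P codons sorted = CCA,CCC,CCG,CCU -> pick last = CCU
residue 7: M -> AUG (only codon)
residue 8: D codons sorted = GAC,GAU -> pick last = GAU
residue 9: R codons sorted = AGA,AGG,CGA,CGC,CGG,CGU -> pick last = CGU
terminator: stop codons sorted = UAA,UAG,UGA -> pick last = UGA

Answer: mRNA: AUGUCUUAUUUGUGGCCUAUGGAUCGUUGA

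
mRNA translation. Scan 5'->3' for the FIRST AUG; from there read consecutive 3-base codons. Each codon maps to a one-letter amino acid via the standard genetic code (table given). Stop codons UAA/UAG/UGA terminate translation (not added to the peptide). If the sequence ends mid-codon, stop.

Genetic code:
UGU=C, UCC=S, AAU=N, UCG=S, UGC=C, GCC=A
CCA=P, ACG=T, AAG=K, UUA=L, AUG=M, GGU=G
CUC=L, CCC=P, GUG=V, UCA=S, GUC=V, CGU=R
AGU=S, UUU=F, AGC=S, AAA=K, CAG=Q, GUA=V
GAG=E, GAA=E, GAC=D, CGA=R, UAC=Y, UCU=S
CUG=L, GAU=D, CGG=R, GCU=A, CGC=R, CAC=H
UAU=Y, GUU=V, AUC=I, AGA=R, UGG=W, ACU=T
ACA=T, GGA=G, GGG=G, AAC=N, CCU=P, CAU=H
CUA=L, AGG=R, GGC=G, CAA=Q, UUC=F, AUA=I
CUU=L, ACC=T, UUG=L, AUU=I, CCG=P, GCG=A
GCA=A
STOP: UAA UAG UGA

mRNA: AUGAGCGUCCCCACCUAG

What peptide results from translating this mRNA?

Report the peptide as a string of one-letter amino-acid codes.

Answer: MSVPT

Derivation:
start AUG at pos 0
pos 0: AUG -> M; peptide=M
pos 3: AGC -> S; peptide=MS
pos 6: GUC -> V; peptide=MSV
pos 9: CCC -> P; peptide=MSVP
pos 12: ACC -> T; peptide=MSVPT
pos 15: UAG -> STOP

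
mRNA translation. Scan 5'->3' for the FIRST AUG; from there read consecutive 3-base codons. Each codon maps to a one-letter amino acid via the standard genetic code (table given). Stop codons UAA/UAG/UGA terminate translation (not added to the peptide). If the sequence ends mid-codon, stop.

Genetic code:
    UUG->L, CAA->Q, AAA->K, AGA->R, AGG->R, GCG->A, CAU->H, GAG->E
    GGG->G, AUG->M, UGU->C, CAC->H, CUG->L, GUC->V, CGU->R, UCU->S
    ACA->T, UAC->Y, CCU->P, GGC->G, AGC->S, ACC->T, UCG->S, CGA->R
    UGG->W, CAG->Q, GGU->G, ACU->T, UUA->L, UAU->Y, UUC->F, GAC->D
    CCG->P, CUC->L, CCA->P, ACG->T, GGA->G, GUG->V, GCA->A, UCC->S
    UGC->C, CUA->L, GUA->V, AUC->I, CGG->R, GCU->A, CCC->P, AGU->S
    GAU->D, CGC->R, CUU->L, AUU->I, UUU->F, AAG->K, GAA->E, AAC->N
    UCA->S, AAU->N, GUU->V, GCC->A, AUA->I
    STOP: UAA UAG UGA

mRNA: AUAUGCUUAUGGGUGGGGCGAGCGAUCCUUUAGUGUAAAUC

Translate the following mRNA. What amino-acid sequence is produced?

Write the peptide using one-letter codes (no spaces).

start AUG at pos 2
pos 2: AUG -> M; peptide=M
pos 5: CUU -> L; peptide=ML
pos 8: AUG -> M; peptide=MLM
pos 11: GGU -> G; peptide=MLMG
pos 14: GGG -> G; peptide=MLMGG
pos 17: GCG -> A; peptide=MLMGGA
pos 20: AGC -> S; peptide=MLMGGAS
pos 23: GAU -> D; peptide=MLMGGASD
pos 26: CCU -> P; peptide=MLMGGASDP
pos 29: UUA -> L; peptide=MLMGGASDPL
pos 32: GUG -> V; peptide=MLMGGASDPLV
pos 35: UAA -> STOP

Answer: MLMGGASDPLV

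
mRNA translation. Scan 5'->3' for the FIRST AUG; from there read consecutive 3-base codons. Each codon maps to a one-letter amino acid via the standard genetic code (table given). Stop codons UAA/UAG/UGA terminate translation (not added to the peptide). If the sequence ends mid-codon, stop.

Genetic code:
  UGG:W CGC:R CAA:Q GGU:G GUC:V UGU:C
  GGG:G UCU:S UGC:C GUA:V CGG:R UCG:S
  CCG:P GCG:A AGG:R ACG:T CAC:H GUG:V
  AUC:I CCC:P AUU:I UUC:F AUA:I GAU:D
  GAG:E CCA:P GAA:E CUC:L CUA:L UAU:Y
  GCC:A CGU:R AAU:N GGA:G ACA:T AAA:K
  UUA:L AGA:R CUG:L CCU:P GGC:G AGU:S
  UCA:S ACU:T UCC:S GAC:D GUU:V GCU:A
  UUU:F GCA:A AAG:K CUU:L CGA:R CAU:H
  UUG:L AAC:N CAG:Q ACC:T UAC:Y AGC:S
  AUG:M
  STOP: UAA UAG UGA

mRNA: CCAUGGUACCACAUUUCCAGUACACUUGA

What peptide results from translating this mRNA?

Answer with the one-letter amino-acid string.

Answer: MVPHFQYT

Derivation:
start AUG at pos 2
pos 2: AUG -> M; peptide=M
pos 5: GUA -> V; peptide=MV
pos 8: CCA -> P; peptide=MVP
pos 11: CAU -> H; peptide=MVPH
pos 14: UUC -> F; peptide=MVPHF
pos 17: CAG -> Q; peptide=MVPHFQ
pos 20: UAC -> Y; peptide=MVPHFQY
pos 23: ACU -> T; peptide=MVPHFQYT
pos 26: UGA -> STOP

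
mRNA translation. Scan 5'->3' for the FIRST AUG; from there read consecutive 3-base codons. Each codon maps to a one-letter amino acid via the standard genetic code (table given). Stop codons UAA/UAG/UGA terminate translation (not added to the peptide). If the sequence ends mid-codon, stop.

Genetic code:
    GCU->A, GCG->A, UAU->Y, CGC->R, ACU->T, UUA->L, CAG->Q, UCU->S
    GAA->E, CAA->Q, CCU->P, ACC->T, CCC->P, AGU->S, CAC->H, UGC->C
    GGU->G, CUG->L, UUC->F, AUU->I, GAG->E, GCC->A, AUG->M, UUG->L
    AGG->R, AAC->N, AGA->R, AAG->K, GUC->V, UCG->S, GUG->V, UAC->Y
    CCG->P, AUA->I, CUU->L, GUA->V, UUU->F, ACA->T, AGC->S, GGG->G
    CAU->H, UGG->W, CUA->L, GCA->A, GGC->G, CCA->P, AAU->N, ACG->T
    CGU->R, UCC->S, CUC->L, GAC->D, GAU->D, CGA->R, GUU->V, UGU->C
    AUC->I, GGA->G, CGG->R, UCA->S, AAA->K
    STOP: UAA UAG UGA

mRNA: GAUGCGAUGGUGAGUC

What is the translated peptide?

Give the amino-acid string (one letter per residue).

Answer: MRW

Derivation:
start AUG at pos 1
pos 1: AUG -> M; peptide=M
pos 4: CGA -> R; peptide=MR
pos 7: UGG -> W; peptide=MRW
pos 10: UGA -> STOP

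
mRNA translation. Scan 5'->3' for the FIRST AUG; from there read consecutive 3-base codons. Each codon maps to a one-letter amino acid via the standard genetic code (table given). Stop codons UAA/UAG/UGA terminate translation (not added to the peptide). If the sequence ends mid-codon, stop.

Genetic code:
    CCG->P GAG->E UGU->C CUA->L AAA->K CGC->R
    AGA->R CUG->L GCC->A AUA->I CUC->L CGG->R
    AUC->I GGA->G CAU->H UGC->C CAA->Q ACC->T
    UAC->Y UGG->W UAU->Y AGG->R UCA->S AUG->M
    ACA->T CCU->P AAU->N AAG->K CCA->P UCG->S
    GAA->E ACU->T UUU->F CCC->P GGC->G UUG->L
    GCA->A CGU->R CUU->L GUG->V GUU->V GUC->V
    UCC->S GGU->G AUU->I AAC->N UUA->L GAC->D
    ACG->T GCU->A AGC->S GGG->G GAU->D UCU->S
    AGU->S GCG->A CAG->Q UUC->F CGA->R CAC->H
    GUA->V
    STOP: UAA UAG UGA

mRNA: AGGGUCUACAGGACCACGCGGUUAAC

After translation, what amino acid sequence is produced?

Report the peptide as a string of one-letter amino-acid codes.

Answer: (empty: no AUG start codon)

Derivation:
no AUG start codon found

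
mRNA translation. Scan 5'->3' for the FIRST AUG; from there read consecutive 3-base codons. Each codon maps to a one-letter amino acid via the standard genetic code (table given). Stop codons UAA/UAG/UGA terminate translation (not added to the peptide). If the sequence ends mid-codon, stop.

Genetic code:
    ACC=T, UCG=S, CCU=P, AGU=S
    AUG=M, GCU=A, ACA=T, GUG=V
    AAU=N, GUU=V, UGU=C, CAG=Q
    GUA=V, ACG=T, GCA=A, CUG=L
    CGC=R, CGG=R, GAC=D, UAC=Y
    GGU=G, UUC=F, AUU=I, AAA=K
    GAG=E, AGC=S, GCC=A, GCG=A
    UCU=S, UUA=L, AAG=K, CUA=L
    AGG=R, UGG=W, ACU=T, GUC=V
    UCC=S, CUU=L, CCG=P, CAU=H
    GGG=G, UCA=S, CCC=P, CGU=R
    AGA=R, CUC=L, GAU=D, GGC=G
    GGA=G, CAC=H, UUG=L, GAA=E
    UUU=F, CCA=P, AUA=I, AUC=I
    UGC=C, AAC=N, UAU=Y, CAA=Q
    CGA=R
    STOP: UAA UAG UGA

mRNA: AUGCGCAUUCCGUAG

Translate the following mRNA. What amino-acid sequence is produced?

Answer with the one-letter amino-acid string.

Answer: MRIP

Derivation:
start AUG at pos 0
pos 0: AUG -> M; peptide=M
pos 3: CGC -> R; peptide=MR
pos 6: AUU -> I; peptide=MRI
pos 9: CCG -> P; peptide=MRIP
pos 12: UAG -> STOP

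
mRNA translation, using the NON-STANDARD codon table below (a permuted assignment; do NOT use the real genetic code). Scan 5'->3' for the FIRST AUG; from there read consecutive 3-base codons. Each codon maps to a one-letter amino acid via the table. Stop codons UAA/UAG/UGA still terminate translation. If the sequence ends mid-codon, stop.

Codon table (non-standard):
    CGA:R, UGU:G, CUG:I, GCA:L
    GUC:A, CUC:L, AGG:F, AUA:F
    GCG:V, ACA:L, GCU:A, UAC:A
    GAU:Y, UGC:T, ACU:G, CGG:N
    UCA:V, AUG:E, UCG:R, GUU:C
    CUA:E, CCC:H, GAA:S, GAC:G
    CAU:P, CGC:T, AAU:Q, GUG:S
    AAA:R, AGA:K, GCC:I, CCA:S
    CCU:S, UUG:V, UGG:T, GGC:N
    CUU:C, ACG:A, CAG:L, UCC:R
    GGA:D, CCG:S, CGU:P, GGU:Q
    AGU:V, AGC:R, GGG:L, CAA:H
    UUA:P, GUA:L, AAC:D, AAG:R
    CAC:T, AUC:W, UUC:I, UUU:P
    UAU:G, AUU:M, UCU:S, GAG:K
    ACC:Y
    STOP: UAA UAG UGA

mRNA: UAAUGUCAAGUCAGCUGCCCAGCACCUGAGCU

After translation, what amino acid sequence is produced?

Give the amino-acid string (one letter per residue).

start AUG at pos 2
pos 2: AUG -> E; peptide=E
pos 5: UCA -> V; peptide=EV
pos 8: AGU -> V; peptide=EVV
pos 11: CAG -> L; peptide=EVVL
pos 14: CUG -> I; peptide=EVVLI
pos 17: CCC -> H; peptide=EVVLIH
pos 20: AGC -> R; peptide=EVVLIHR
pos 23: ACC -> Y; peptide=EVVLIHRY
pos 26: UGA -> STOP

Answer: EVVLIHRY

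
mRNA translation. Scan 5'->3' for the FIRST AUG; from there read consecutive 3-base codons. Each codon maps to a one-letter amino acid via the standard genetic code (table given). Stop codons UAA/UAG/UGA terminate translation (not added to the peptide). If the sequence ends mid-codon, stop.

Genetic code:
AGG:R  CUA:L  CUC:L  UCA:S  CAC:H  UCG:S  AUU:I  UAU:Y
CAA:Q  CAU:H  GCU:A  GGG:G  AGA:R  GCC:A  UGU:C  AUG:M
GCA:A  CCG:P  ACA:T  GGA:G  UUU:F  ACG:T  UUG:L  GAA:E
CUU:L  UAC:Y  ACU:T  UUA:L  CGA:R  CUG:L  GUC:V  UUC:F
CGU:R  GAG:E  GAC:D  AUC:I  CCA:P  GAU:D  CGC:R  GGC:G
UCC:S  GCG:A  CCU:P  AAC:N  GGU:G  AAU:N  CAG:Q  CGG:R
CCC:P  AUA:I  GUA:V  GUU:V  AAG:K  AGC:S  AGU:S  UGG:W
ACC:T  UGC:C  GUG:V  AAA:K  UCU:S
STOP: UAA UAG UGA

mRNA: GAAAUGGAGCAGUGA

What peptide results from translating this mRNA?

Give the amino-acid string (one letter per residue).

Answer: MEQ

Derivation:
start AUG at pos 3
pos 3: AUG -> M; peptide=M
pos 6: GAG -> E; peptide=ME
pos 9: CAG -> Q; peptide=MEQ
pos 12: UGA -> STOP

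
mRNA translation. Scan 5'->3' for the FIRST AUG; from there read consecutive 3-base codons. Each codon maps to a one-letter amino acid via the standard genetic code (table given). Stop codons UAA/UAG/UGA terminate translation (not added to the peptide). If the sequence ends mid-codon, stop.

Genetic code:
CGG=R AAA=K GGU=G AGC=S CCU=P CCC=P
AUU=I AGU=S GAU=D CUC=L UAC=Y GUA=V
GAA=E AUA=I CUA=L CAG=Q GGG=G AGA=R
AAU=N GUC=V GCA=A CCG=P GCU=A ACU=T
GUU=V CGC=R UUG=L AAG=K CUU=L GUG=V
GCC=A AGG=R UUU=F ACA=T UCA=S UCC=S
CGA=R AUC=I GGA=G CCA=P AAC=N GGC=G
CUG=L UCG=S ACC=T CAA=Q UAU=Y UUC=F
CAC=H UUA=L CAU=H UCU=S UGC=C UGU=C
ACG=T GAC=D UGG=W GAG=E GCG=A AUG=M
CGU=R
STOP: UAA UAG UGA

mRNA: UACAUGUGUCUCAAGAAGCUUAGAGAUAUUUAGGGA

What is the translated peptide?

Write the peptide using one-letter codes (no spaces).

Answer: MCLKKLRDI

Derivation:
start AUG at pos 3
pos 3: AUG -> M; peptide=M
pos 6: UGU -> C; peptide=MC
pos 9: CUC -> L; peptide=MCL
pos 12: AAG -> K; peptide=MCLK
pos 15: AAG -> K; peptide=MCLKK
pos 18: CUU -> L; peptide=MCLKKL
pos 21: AGA -> R; peptide=MCLKKLR
pos 24: GAU -> D; peptide=MCLKKLRD
pos 27: AUU -> I; peptide=MCLKKLRDI
pos 30: UAG -> STOP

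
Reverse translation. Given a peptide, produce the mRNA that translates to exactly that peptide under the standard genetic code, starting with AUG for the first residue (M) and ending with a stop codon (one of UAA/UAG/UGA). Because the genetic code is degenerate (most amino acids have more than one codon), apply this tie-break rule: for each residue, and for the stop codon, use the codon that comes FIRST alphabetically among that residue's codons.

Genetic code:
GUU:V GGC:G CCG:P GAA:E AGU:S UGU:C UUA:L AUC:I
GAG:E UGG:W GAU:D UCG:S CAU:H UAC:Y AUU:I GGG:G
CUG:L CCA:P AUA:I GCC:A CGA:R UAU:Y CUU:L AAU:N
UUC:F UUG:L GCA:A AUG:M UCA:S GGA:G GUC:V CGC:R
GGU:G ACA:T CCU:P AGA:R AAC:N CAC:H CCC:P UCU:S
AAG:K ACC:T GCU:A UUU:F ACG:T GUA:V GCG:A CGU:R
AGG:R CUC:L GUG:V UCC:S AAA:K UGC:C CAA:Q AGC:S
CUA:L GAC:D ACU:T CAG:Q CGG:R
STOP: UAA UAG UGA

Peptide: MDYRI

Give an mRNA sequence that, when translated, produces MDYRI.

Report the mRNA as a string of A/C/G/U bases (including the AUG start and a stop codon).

Answer: mRNA: AUGGACUACAGAAUAUAA

Derivation:
residue 1: M -> AUG (start codon)
residue 2: D codons sorted = GAC,GAU -> pick first = GAC
residue 3: Y codons sorted = UAC,UAU -> pick first = UAC
residue 4: R codons sorted = AGA,AGG,CGA,CGC,CGG,CGU -> pick first = AGA
residue 5: I codons sorted = AUA,AUC,AUU -> pick first = AUA
terminator: stop codons sorted = UAA,UAG,UGA -> pick first = UAA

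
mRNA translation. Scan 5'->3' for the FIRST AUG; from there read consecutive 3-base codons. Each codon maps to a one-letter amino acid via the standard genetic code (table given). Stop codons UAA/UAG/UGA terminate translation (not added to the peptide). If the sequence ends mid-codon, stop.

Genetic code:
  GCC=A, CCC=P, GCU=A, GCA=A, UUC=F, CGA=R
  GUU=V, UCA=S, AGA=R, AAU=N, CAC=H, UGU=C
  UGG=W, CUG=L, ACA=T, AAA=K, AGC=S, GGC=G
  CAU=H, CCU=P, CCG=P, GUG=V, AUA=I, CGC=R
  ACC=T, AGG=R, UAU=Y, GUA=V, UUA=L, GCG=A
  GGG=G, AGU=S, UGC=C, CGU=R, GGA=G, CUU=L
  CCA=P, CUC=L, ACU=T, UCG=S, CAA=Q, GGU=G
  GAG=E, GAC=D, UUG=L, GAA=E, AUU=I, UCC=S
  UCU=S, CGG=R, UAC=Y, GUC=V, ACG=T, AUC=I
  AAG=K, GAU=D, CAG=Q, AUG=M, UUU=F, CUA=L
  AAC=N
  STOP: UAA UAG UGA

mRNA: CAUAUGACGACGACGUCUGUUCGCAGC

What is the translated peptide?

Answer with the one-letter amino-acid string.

Answer: MTTTSVRS

Derivation:
start AUG at pos 3
pos 3: AUG -> M; peptide=M
pos 6: ACG -> T; peptide=MT
pos 9: ACG -> T; peptide=MTT
pos 12: ACG -> T; peptide=MTTT
pos 15: UCU -> S; peptide=MTTTS
pos 18: GUU -> V; peptide=MTTTSV
pos 21: CGC -> R; peptide=MTTTSVR
pos 24: AGC -> S; peptide=MTTTSVRS
pos 27: only 0 nt remain (<3), stop (end of mRNA)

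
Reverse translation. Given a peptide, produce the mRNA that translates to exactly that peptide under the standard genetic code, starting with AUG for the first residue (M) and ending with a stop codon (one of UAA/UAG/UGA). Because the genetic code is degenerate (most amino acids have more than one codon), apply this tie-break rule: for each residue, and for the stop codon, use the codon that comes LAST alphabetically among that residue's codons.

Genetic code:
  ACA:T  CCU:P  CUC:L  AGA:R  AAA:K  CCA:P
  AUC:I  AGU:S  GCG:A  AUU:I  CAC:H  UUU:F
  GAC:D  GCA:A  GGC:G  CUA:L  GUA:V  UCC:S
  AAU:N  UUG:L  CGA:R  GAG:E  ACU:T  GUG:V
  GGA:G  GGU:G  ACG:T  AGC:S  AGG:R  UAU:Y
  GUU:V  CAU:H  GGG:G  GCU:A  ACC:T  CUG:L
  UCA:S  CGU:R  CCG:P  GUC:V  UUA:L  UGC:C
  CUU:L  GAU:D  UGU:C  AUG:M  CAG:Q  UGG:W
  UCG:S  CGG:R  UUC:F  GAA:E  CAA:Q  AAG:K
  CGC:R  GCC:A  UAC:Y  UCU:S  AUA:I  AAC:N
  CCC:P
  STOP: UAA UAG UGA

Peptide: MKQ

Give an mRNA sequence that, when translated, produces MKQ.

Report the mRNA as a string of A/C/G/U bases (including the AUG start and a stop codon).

residue 1: M -> AUG (start codon)
residue 2: K codons sorted = AAA,AAG -> pick last = AAG
residue 3: Q codons sorted = CAA,CAG -> pick last = CAG
terminator: stop codons sorted = UAA,UAG,UGA -> pick last = UGA

Answer: mRNA: AUGAAGCAGUGA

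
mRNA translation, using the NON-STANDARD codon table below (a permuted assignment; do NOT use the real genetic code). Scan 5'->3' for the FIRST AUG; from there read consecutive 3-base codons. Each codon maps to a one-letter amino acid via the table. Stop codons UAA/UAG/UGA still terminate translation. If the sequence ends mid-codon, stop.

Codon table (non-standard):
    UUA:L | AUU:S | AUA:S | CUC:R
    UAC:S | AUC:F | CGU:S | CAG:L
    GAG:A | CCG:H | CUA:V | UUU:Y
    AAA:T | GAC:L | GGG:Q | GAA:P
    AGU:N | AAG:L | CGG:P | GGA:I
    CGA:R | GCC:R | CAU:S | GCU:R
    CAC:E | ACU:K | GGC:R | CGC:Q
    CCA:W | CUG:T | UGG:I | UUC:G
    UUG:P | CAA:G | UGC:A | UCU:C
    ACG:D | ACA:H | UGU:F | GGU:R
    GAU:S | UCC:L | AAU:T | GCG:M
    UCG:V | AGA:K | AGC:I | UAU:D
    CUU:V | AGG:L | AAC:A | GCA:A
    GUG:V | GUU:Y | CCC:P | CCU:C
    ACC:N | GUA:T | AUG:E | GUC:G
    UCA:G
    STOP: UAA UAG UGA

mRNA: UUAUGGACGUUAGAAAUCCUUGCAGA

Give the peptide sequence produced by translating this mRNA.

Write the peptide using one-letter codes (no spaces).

start AUG at pos 2
pos 2: AUG -> E; peptide=E
pos 5: GAC -> L; peptide=EL
pos 8: GUU -> Y; peptide=ELY
pos 11: AGA -> K; peptide=ELYK
pos 14: AAU -> T; peptide=ELYKT
pos 17: CCU -> C; peptide=ELYKTC
pos 20: UGC -> A; peptide=ELYKTCA
pos 23: AGA -> K; peptide=ELYKTCAK
pos 26: only 0 nt remain (<3), stop (end of mRNA)

Answer: ELYKTCAK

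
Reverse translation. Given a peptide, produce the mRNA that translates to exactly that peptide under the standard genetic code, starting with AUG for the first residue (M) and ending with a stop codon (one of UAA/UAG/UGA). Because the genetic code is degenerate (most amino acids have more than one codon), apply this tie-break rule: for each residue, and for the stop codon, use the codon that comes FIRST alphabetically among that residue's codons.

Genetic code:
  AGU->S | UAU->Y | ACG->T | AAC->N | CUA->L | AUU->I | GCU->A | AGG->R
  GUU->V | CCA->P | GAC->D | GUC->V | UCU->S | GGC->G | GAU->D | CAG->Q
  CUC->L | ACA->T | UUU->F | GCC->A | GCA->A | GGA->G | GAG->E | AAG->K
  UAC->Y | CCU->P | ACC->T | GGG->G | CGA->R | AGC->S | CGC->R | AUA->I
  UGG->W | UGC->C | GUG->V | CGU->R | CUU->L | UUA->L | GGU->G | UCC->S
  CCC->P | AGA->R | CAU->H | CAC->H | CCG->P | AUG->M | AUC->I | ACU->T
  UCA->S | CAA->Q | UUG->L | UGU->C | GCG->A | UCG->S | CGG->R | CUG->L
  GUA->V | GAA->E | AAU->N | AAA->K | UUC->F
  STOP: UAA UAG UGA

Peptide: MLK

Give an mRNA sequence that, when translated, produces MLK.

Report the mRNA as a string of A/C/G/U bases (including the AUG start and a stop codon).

Answer: mRNA: AUGCUAAAAUAA

Derivation:
residue 1: M -> AUG (start codon)
residue 2: L codons sorted = CUA,CUC,CUG,CUU,UUA,UUG -> pick first = CUA
residue 3: K codons sorted = AAA,AAG -> pick first = AAA
terminator: stop codons sorted = UAA,UAG,UGA -> pick first = UAA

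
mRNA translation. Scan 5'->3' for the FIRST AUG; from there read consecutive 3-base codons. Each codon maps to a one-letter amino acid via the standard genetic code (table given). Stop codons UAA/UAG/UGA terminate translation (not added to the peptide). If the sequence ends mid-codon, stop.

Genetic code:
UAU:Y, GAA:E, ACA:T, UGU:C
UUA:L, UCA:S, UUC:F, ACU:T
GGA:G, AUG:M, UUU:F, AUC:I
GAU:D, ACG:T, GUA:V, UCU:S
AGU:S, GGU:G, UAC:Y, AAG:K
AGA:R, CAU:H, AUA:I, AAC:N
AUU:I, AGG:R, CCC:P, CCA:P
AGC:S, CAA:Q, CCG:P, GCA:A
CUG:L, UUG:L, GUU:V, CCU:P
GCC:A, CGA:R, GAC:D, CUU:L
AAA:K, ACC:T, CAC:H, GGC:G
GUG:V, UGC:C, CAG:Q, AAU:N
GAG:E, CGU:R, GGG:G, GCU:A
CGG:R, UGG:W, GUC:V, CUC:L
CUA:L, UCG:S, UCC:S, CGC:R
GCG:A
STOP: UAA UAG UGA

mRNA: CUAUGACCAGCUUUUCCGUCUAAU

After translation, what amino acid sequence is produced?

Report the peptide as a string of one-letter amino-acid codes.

start AUG at pos 2
pos 2: AUG -> M; peptide=M
pos 5: ACC -> T; peptide=MT
pos 8: AGC -> S; peptide=MTS
pos 11: UUU -> F; peptide=MTSF
pos 14: UCC -> S; peptide=MTSFS
pos 17: GUC -> V; peptide=MTSFSV
pos 20: UAA -> STOP

Answer: MTSFSV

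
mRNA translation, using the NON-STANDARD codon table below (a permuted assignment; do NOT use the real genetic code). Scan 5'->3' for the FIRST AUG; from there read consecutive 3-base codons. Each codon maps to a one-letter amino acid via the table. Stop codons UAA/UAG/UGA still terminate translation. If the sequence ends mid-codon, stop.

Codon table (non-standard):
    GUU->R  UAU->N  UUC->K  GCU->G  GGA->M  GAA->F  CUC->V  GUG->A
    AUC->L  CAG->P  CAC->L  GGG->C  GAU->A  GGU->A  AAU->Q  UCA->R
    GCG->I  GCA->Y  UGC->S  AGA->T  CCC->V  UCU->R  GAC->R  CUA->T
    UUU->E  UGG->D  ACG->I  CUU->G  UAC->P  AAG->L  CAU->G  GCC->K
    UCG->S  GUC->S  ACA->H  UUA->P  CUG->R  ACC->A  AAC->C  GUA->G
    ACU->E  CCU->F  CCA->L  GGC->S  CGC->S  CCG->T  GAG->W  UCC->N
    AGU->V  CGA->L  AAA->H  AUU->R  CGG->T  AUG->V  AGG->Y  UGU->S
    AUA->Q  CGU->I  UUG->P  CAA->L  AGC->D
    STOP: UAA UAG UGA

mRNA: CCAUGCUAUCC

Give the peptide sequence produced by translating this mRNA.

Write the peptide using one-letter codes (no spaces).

Answer: VTN

Derivation:
start AUG at pos 2
pos 2: AUG -> V; peptide=V
pos 5: CUA -> T; peptide=VT
pos 8: UCC -> N; peptide=VTN
pos 11: only 0 nt remain (<3), stop (end of mRNA)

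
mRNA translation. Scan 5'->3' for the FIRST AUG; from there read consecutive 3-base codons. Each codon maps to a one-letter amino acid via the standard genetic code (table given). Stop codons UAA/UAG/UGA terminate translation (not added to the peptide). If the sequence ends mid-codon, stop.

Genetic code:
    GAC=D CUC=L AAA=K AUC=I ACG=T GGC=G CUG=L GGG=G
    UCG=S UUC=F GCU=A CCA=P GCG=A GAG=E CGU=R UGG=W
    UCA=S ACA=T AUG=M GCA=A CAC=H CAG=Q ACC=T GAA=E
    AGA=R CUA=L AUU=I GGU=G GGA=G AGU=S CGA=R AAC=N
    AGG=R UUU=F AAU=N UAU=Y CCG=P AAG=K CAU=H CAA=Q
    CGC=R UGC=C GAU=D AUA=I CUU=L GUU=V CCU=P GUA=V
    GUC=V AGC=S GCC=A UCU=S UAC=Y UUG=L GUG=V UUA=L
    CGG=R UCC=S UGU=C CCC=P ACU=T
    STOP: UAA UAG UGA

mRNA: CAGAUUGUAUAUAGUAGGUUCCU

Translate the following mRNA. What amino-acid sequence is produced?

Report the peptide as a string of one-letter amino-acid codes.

Answer: (empty: no AUG start codon)

Derivation:
no AUG start codon found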